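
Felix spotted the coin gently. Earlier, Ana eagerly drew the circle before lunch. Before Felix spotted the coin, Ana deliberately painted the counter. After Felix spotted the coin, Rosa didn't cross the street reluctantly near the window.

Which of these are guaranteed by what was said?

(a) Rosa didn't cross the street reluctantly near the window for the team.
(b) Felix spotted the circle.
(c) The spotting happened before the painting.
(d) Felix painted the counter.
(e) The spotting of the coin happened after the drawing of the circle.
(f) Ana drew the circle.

(a) Entailed — under negation, adding a further restriction is entailed: if no such crossing event occurred, none occurred for the team either.
(b) Not entailed — Felix spotted the coin, not the circle; the circle belongs to the drawing event.
(c) Not entailed — the narrative places the painting before the spotting, not after.
(d) Not entailed — the passage has Ana painting the counter, not Felix.
(e) Entailed — the narrative places the drawing before the spotting.
(f) Entailed — this follows by dropping conjuncts from the drawing event's description.

(a), (e), (f)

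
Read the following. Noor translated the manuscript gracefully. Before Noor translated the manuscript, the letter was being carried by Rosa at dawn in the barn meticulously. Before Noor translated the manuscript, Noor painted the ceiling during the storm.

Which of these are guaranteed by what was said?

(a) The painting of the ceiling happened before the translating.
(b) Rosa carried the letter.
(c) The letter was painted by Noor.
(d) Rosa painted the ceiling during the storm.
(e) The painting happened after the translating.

(a), (b)

(a) Entailed — the narrative places the painting before the translating.
(b) Entailed — 'carry' is an activity; 'was carrying' entails that some carrying happened, so 'carried' holds.
(c) Not entailed — Noor painted the ceiling, not the letter; the letter belongs to the carrying event.
(d) Not entailed — the passage has Noor painting the ceiling, not Rosa.
(e) Not entailed — the narrative places the painting before the translating, not after.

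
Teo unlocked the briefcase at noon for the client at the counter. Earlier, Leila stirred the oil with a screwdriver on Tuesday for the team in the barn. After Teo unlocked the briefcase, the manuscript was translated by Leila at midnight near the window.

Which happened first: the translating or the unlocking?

The connectives place the unlocking before the translating.

the unlocking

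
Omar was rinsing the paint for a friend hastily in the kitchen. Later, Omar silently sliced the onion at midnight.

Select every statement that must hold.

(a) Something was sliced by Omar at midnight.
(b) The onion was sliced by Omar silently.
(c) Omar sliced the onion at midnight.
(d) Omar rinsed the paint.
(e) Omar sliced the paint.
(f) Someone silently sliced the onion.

(a), (b), (c), (d), (f)

(a) Entailed — dropping 'silently' and generalizing the patient leaves a sub-description the original still satisfies.
(b) Entailed — the original entails any weakening of itself; this just drops 'at midnight'.
(c) Entailed — this follows by dropping conjuncts from the slicing event's description.
(d) Entailed — 'rinse' is an activity; 'was rinsing' entails that some rinsing happened, so 'rinsed' holds.
(e) Not entailed — Omar sliced the onion, not the paint; the paint belongs to the rinsing event.
(f) Entailed — every conjunct here is already in the original slicing event.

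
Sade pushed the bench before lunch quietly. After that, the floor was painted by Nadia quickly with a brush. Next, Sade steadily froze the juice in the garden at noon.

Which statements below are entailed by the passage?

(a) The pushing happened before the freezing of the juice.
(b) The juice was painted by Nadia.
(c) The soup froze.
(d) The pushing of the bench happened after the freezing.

(a)

(a) Entailed — the narrative places the pushing before the freezing.
(b) Not entailed — Nadia painted the floor, not the juice; the juice belongs to the freezing event.
(c) Not entailed — the juice is what froze, not the soup.
(d) Not entailed — the narrative places the pushing before the freezing, not after.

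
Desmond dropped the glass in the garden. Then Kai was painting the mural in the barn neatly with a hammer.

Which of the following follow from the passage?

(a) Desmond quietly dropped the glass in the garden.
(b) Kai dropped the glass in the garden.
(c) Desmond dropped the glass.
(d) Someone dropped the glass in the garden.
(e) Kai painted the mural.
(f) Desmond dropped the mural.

(c), (d)

(a) Not entailed — 'quietly' adds information not in the original event.
(b) Not entailed — the passage has Desmond dropping the glass, not Kai.
(c) Entailed — this follows by dropping conjuncts from the dropping event's description.
(d) Entailed — every conjunct here is already in the original dropping event.
(e) Not entailed — 'was painting' is progressive on an accomplishment; it does not entail the completed 'painted'.
(f) Not entailed — Desmond dropped the glass, not the mural; the mural belongs to the painting event.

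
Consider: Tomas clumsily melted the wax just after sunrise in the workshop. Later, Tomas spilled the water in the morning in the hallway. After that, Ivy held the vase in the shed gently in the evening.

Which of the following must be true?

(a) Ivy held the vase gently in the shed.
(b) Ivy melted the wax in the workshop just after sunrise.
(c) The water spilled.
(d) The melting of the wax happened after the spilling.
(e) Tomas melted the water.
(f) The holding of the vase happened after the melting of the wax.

(a), (c), (f)

(a) Entailed — dropping 'in the evening' leaves a sub-description the original still satisfies.
(b) Not entailed — the passage has Tomas melting the wax, not Ivy.
(c) Entailed — 'Tomas spilled the water' is causative; it entails the inchoative 'the water spilled'.
(d) Not entailed — the narrative places the melting before the spilling, not after.
(e) Not entailed — Tomas melted the wax, not the water; the water belongs to the spilling event.
(f) Entailed — the narrative places the melting before the holding.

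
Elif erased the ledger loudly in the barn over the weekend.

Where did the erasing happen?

'in the barn' marks the location of the erasing event.

in the barn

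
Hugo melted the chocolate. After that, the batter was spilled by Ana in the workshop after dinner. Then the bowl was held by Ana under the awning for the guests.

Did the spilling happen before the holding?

yes

The narrative orders the spilling before the holding.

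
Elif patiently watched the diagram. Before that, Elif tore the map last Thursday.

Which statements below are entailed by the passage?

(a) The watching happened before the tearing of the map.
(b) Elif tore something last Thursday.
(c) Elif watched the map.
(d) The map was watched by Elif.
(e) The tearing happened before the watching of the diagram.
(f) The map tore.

(b), (e), (f)

(a) Not entailed — the narrative places the tearing before the watching, not after.
(b) Entailed — this follows by dropping conjuncts from the tearing event's description.
(c) Not entailed — Elif watched the diagram, not the map; the map belongs to the tearing event.
(d) Not entailed — Elif watched the diagram, not the map; the map belongs to the tearing event.
(e) Entailed — the narrative places the tearing before the watching.
(f) Entailed — 'Elif tore the map' is causative; it entails the inchoative 'the map tore'.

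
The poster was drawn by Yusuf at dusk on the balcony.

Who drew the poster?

Yusuf

'Yusuf' marks the agent of the drawing event.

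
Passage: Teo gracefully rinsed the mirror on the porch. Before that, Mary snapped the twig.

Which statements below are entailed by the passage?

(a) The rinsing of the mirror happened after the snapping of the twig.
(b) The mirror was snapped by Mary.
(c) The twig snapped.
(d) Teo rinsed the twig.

(a), (c)

(a) Entailed — the narrative places the snapping before the rinsing.
(b) Not entailed — Mary snapped the twig, not the mirror; the mirror belongs to the rinsing event.
(c) Entailed — 'Mary snapped the twig' is causative; it entails the inchoative 'the twig snapped'.
(d) Not entailed — Teo rinsed the mirror, not the twig; the twig belongs to the snapping event.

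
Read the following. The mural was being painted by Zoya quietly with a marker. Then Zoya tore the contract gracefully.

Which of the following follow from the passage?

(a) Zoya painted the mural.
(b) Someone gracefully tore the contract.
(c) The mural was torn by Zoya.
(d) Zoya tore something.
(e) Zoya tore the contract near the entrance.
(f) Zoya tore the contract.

(a) Not entailed — 'was painting' is progressive on an accomplishment; it does not entail the completed 'painted'.
(b) Entailed — generalizing the agent leaves a sub-description the original still satisfies.
(c) Not entailed — Zoya tore the contract, not the mural; the mural belongs to the painting event.
(d) Entailed — every conjunct here is already in the original tearing event.
(e) Not entailed — 'near the entrance' adds information not in the original event.
(f) Entailed — the original entails any weakening of itself; this just drops 'gracefully'.

(b), (d), (f)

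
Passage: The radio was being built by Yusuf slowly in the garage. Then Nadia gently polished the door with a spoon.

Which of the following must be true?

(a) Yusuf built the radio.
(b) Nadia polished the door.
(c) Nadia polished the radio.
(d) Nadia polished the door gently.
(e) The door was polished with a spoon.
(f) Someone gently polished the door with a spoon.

(b), (d), (e), (f)

(a) Not entailed — 'was building' is progressive on an accomplishment; it does not entail the completed 'built'.
(b) Entailed — every conjunct here is already in the original polishing event.
(c) Not entailed — Nadia polished the door, not the radio; the radio belongs to the building event.
(d) Entailed — this follows by dropping conjuncts from the polishing event's description.
(e) Entailed — dropping 'gently' and generalizing the agent leaves a sub-description the original still satisfies.
(f) Entailed — this follows by dropping conjuncts from the polishing event's description.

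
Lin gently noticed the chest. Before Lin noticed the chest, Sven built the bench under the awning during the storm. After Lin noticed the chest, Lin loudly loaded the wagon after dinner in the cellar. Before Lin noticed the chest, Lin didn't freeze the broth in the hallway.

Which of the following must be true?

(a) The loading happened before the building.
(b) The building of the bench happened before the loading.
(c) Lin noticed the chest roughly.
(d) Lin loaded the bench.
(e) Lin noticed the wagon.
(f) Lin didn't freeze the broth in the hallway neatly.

(b), (f)

(a) Not entailed — the narrative places the building before the loading, not after.
(b) Entailed — the narrative places the building before the loading.
(c) Not entailed — 'roughly' adds a manner not in (and inconsistent with) the original.
(d) Not entailed — Lin loaded the wagon, not the bench; the bench belongs to the building event.
(e) Not entailed — Lin noticed the chest, not the wagon; the wagon belongs to the loading event.
(f) Entailed — under negation, adding a further restriction is entailed: if no such freezing event occurred, none occurred neatly either.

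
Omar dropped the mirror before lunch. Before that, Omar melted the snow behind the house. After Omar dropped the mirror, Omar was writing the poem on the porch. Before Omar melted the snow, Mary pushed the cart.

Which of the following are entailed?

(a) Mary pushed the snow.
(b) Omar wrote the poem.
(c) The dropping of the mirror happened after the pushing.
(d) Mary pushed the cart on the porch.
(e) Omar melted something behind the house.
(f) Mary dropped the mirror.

(c), (e)

(a) Not entailed — Mary pushed the cart, not the snow; the snow belongs to the melting event.
(b) Not entailed — 'was writing' is progressive on an accomplishment; it does not entail the completed 'wrote'.
(c) Entailed — the narrative places the pushing before the dropping.
(d) Not entailed — 'on the porch' adds information not in the original event.
(e) Entailed — every conjunct here is already in the original melting event.
(f) Not entailed — the passage has Omar dropping the mirror, not Mary.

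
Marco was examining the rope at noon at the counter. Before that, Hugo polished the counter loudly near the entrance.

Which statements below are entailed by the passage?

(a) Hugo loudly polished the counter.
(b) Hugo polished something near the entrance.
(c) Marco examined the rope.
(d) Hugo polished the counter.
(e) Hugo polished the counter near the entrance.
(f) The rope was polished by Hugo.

(a) Entailed — the original entails any weakening of itself; this just drops 'near the entrance'.
(b) Entailed — the original entails any weakening of itself; this just drops 'loudly' and generalizes the patient.
(c) Entailed — 'examine' is an activity; 'was examining' entails that some examining happened, so 'examined' holds.
(d) Entailed — every conjunct here is already in the original polishing event.
(e) Entailed — the original entails any weakening of itself; this just drops 'loudly'.
(f) Not entailed — Hugo polished the counter, not the rope; the rope belongs to the examining event.

(a), (b), (c), (d), (e)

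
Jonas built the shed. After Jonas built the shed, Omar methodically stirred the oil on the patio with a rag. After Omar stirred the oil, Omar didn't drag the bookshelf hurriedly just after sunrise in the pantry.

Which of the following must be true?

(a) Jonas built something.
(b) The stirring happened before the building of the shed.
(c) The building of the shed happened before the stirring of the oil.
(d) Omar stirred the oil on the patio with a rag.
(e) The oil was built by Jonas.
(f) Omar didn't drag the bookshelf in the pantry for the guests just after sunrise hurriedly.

(a) Entailed — this follows by dropping conjuncts from the building event's description.
(b) Not entailed — the narrative places the building before the stirring, not after.
(c) Entailed — the narrative places the building before the stirring.
(d) Entailed — this follows by dropping conjuncts from the stirring event's description.
(e) Not entailed — Jonas built the shed, not the oil; the oil belongs to the stirring event.
(f) Entailed — under negation, adding a further restriction is entailed: if no such dragging event occurred, none occurred for the guests either.

(a), (c), (d), (f)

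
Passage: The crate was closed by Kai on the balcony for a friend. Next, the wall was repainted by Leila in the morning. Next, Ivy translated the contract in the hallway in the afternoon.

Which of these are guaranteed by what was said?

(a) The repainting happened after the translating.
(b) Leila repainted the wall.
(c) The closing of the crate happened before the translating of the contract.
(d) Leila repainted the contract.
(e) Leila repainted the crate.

(a) Not entailed — the narrative places the repainting before the translating, not after.
(b) Entailed — dropping 'in the morning' leaves a sub-description the original still satisfies.
(c) Entailed — the narrative places the closing before the translating.
(d) Not entailed — Leila repainted the wall, not the contract; the contract belongs to the translating event.
(e) Not entailed — Leila repainted the wall, not the crate; the crate belongs to the closing event.

(b), (c)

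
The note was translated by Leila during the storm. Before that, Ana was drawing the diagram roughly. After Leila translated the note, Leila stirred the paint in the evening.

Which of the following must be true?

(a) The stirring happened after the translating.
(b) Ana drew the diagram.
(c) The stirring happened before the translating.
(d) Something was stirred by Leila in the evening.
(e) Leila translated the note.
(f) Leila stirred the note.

(a) Entailed — the narrative places the translating before the stirring.
(b) Not entailed — 'was drawing' is progressive on an accomplishment; it does not entail the completed 'drew'.
(c) Not entailed — the narrative places the translating before the stirring, not after.
(d) Entailed — every conjunct here is already in the original stirring event.
(e) Entailed — this follows by dropping conjuncts from the translating event's description.
(f) Not entailed — Leila stirred the paint, not the note; the note belongs to the translating event.

(a), (d), (e)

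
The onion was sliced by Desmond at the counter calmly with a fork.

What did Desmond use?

'with a fork' marks the instrument of the slicing event.

a fork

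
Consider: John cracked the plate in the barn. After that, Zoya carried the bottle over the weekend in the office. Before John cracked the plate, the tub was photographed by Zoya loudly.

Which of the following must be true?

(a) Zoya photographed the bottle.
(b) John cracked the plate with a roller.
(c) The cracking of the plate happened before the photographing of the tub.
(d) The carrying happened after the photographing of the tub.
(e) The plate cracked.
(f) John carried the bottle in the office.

(d), (e)

(a) Not entailed — Zoya photographed the tub, not the bottle; the bottle belongs to the carrying event.
(b) Not entailed — 'with a roller' adds information not in the original event.
(c) Not entailed — the narrative places the photographing before the cracking, not after.
(d) Entailed — the narrative places the photographing before the carrying.
(e) Entailed — 'John cracked the plate' is causative; it entails the inchoative 'the plate cracked'.
(f) Not entailed — the passage has Zoya carrying the bottle, not John.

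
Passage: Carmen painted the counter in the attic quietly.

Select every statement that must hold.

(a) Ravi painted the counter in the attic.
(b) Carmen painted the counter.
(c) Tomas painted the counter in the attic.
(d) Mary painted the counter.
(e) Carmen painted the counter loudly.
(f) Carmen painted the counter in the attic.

(b), (f)

(a) Not entailed — the passage has Carmen painting the counter, not Ravi.
(b) Entailed — dropping 'in the attic', 'quietly' leaves a sub-description the original still satisfies.
(c) Not entailed — the passage has Carmen painting the counter, not Tomas.
(d) Not entailed — the passage has Carmen painting the counter, not Mary.
(e) Not entailed — 'loudly' adds a manner not in (and inconsistent with) the original.
(f) Entailed — every conjunct here is already in the original painting event.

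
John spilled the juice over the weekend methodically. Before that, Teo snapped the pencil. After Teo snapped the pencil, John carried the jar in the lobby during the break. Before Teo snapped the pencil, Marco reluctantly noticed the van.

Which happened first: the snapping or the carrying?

The connectives place the snapping before the carrying.

the snapping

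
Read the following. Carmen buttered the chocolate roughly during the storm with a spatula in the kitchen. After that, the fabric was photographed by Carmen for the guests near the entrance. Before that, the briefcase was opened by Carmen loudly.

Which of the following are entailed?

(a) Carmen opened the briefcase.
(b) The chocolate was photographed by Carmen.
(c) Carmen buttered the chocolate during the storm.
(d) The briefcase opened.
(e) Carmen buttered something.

(a) Entailed — the original entails any weakening of itself; this just drops 'loudly'.
(b) Not entailed — Carmen photographed the fabric, not the chocolate; the chocolate belongs to the buttering event.
(c) Entailed — every conjunct here is already in the original buttering event.
(d) Entailed — 'Carmen opened the briefcase' is causative; it entails the inchoative 'the briefcase opened'.
(e) Entailed — dropping 'during the storm', 'with a spatula', 'roughly', 'in the kitchen' and generalizing the patient leaves a sub-description the original still satisfies.

(a), (c), (d), (e)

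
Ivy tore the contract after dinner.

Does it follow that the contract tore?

yes

'Ivy tore the contract' is the causative; it entails the inchoative 'the contract tore'.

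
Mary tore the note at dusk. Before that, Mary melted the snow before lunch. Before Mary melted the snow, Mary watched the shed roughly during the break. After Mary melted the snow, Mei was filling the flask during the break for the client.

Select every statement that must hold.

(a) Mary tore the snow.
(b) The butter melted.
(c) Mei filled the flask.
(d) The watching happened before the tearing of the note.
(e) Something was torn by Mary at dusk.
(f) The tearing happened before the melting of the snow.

(a) Not entailed — Mary tore the note, not the snow; the snow belongs to the melting event.
(b) Not entailed — the snow is what melted, not the butter.
(c) Not entailed — 'was filling' is progressive on an accomplishment; it does not entail the completed 'filled'.
(d) Entailed — the narrative places the watching before the tearing.
(e) Entailed — the original entails any weakening of itself; this just generalizes the patient.
(f) Not entailed — the narrative places the melting before the tearing, not after.

(d), (e)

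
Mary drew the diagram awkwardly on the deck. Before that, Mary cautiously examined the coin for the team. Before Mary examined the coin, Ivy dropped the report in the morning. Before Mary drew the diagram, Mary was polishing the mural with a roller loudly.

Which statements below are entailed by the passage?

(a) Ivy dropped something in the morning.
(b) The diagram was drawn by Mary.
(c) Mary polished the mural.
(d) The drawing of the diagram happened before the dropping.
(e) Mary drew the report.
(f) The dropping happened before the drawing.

(a) Entailed — this follows by dropping conjuncts from the dropping event's description.
(b) Entailed — the original entails any weakening of itself; this just drops 'on the deck', 'awkwardly'.
(c) Entailed — 'polish' is an activity; 'was polishing' entails that some polishing happened, so 'polished' holds.
(d) Not entailed — the narrative places the dropping before the drawing, not after.
(e) Not entailed — Mary drew the diagram, not the report; the report belongs to the dropping event.
(f) Entailed — the narrative places the dropping before the drawing.

(a), (b), (c), (f)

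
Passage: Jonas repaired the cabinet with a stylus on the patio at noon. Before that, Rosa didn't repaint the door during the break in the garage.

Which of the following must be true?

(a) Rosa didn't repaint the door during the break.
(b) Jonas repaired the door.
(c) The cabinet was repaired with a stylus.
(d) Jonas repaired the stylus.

(a) Not entailed — dropping 'in the garage' under negation is not valid — the original leaves open that Rosa repainted the door some other way.
(b) Not entailed — Jonas repaired the cabinet, not the door; the door belongs to the repainting event.
(c) Entailed — every conjunct here is already in the original repairing event.
(d) Not entailed — the stylus is the instrument, not what was repaired.

(c)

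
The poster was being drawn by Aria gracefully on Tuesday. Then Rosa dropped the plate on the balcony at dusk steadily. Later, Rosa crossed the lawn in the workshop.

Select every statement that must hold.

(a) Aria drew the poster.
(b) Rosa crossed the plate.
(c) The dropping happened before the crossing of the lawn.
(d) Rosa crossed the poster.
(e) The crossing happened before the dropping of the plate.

(c)

(a) Not entailed — 'was drawing' is progressive on an accomplishment; it does not entail the completed 'drew'.
(b) Not entailed — Rosa crossed the lawn, not the plate; the plate belongs to the dropping event.
(c) Entailed — the narrative places the dropping before the crossing.
(d) Not entailed — Rosa crossed the lawn, not the poster; the poster belongs to the drawing event.
(e) Not entailed — the narrative places the dropping before the crossing, not after.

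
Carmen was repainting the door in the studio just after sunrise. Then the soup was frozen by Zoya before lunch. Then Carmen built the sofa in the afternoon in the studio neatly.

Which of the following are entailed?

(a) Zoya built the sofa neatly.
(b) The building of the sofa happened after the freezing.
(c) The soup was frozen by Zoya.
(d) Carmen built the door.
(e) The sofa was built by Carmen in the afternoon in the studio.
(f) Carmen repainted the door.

(b), (c), (e)

(a) Not entailed — the passage has Carmen building the sofa, not Zoya.
(b) Entailed — the narrative places the freezing before the building.
(c) Entailed — this follows by dropping conjuncts from the freezing event's description.
(d) Not entailed — Carmen built the sofa, not the door; the door belongs to the repainting event.
(e) Entailed — this follows by dropping conjuncts from the building event's description.
(f) Not entailed — 'was repainting' is progressive on an accomplishment; it does not entail the completed 'repainted'.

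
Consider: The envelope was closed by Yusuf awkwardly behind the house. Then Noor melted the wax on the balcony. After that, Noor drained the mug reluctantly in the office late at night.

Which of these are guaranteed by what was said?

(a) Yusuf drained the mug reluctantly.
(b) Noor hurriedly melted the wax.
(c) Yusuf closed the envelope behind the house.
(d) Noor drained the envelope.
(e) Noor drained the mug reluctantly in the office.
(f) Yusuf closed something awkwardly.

(c), (e), (f)

(a) Not entailed — the passage has Noor draining the mug, not Yusuf.
(b) Not entailed — 'hurriedly' adds information not in the original event.
(c) Entailed — the original entails any weakening of itself; this just drops 'awkwardly'.
(d) Not entailed — Noor drained the mug, not the envelope; the envelope belongs to the closing event.
(e) Entailed — every conjunct here is already in the original draining event.
(f) Entailed — dropping 'behind the house' and generalizing the patient leaves a sub-description the original still satisfies.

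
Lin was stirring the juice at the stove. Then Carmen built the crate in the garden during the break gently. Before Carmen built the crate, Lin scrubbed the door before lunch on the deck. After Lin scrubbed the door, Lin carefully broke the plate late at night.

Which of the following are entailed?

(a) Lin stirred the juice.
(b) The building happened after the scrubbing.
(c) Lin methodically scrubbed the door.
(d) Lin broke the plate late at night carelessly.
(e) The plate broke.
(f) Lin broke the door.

(a), (b), (e)

(a) Entailed — 'stir' is an activity; 'was stirring' entails that some stirring happened, so 'stirred' holds.
(b) Entailed — the narrative places the scrubbing before the building.
(c) Not entailed — 'methodically' adds information not in the original event.
(d) Not entailed — 'carelessly' adds a manner not in (and inconsistent with) the original.
(e) Entailed — 'Lin broke the plate' is causative; it entails the inchoative 'the plate broke'.
(f) Not entailed — Lin broke the plate, not the door; the door belongs to the scrubbing event.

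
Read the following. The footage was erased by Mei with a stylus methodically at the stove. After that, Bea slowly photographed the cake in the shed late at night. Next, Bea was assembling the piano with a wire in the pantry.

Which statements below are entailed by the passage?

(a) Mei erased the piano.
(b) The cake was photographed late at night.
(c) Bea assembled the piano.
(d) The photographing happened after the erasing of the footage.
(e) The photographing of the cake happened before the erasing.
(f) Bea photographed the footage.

(b), (d)

(a) Not entailed — Mei erased the footage, not the piano; the piano belongs to the assembling event.
(b) Entailed — the original entails any weakening of itself; this just drops 'slowly', 'in the shed' and generalizes the agent.
(c) Not entailed — 'was assembling' is progressive on an accomplishment; it does not entail the completed 'assembled'.
(d) Entailed — the narrative places the erasing before the photographing.
(e) Not entailed — the narrative places the erasing before the photographing, not after.
(f) Not entailed — Bea photographed the cake, not the footage; the footage belongs to the erasing event.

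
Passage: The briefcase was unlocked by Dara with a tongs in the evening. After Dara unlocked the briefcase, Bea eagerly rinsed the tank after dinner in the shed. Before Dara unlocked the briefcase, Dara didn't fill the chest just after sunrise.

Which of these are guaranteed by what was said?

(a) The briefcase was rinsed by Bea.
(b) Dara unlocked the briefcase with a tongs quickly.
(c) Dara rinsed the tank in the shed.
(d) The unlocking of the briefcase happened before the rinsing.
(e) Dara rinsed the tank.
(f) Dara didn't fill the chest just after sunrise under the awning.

(d), (f)

(a) Not entailed — Bea rinsed the tank, not the briefcase; the briefcase belongs to the unlocking event.
(b) Not entailed — 'quickly' adds information not in the original event.
(c) Not entailed — the passage has Bea rinsing the tank, not Dara.
(d) Entailed — the narrative places the unlocking before the rinsing.
(e) Not entailed — the passage has Bea rinsing the tank, not Dara.
(f) Entailed — under negation, adding a further restriction is entailed: if no such filling event occurred, none occurred under the awning either.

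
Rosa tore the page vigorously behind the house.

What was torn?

'the page' marks the patient of the tearing event.

the page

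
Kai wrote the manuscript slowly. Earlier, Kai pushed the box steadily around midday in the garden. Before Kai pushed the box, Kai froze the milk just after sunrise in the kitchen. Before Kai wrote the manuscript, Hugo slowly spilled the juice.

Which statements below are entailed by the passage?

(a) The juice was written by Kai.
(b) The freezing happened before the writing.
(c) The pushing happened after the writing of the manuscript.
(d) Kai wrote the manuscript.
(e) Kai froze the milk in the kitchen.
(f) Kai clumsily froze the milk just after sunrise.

(b), (d), (e)

(a) Not entailed — Kai wrote the manuscript, not the juice; the juice belongs to the spilling event.
(b) Entailed — the narrative places the freezing before the writing.
(c) Not entailed — the narrative places the pushing before the writing, not after.
(d) Entailed — every conjunct here is already in the original writing event.
(e) Entailed — this follows by dropping conjuncts from the freezing event's description.
(f) Not entailed — 'clumsily' adds information not in the original event.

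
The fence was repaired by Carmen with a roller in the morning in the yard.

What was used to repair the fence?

'with a roller' marks the instrument of the repairing event.

a roller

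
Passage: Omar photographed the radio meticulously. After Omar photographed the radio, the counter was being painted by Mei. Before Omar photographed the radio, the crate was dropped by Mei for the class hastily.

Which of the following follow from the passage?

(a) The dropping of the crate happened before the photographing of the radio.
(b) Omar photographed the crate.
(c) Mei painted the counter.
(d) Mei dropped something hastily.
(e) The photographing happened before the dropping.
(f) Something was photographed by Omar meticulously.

(a) Entailed — the narrative places the dropping before the photographing.
(b) Not entailed — Omar photographed the radio, not the crate; the crate belongs to the dropping event.
(c) Not entailed — 'was painting' is progressive on an accomplishment; it does not entail the completed 'painted'.
(d) Entailed — this follows by dropping conjuncts from the dropping event's description.
(e) Not entailed — the narrative places the dropping before the photographing, not after.
(f) Entailed — every conjunct here is already in the original photographing event.

(a), (d), (f)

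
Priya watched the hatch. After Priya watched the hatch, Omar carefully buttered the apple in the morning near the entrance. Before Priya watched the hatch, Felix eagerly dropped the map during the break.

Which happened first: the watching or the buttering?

the watching

The connectives place the watching before the buttering.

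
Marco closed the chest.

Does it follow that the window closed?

Nothing is said about any window; only the chest is affected.

no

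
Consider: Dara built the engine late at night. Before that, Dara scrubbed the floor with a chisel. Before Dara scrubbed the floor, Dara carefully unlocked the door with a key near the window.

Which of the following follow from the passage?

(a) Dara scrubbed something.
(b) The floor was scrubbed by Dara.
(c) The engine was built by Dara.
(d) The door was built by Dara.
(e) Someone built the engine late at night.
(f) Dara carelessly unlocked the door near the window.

(a) Entailed — every conjunct here is already in the original scrubbing event.
(b) Entailed — dropping 'with a chisel' leaves a sub-description the original still satisfies.
(c) Entailed — the original entails any weakening of itself; this just drops 'late at night'.
(d) Not entailed — Dara built the engine, not the door; the door belongs to the unlocking event.
(e) Entailed — the original entails any weakening of itself; this just generalizes the agent.
(f) Not entailed — 'carelessly' adds a manner not in (and inconsistent with) the original.

(a), (b), (c), (e)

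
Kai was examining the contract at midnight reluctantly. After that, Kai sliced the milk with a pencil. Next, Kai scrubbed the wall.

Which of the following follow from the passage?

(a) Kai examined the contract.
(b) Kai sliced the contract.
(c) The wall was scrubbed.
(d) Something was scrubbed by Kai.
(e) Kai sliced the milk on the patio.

(a), (c), (d)

(a) Entailed — 'examine' is an activity; 'was examining' entails that some examining happened, so 'examined' holds.
(b) Not entailed — Kai sliced the milk, not the contract; the contract belongs to the examining event.
(c) Entailed — every conjunct here is already in the original scrubbing event.
(d) Entailed — the original entails any weakening of itself; this just generalizes the patient.
(e) Not entailed — 'on the patio' adds information not in the original event.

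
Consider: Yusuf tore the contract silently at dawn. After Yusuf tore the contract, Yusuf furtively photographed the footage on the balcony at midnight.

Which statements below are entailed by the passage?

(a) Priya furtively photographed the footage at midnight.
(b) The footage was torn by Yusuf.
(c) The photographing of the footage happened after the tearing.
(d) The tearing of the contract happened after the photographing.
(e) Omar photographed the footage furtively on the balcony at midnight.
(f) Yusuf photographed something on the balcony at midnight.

(c), (f)

(a) Not entailed — the passage has Yusuf photographing the footage, not Priya.
(b) Not entailed — Yusuf tore the contract, not the footage; the footage belongs to the photographing event.
(c) Entailed — the narrative places the tearing before the photographing.
(d) Not entailed — the narrative places the tearing before the photographing, not after.
(e) Not entailed — the passage has Yusuf photographing the footage, not Omar.
(f) Entailed — this follows by dropping conjuncts from the photographing event's description.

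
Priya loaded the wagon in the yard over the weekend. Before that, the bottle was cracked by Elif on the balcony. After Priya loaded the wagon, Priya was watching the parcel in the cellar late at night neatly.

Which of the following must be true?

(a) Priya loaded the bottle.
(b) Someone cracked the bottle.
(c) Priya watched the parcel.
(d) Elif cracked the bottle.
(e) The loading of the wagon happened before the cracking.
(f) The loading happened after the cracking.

(b), (c), (d), (f)

(a) Not entailed — Priya loaded the wagon, not the bottle; the bottle belongs to the cracking event.
(b) Entailed — dropping 'on the balcony' and generalizing the agent leaves a sub-description the original still satisfies.
(c) Entailed — 'watch' is an activity; 'was watching' entails that some watching happened, so 'watched' holds.
(d) Entailed — this follows by dropping conjuncts from the cracking event's description.
(e) Not entailed — the narrative places the cracking before the loading, not after.
(f) Entailed — the narrative places the cracking before the loading.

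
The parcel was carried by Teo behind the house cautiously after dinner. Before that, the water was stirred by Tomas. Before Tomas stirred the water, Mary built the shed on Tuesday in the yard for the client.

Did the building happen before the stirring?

The narrative orders the building before the stirring.

yes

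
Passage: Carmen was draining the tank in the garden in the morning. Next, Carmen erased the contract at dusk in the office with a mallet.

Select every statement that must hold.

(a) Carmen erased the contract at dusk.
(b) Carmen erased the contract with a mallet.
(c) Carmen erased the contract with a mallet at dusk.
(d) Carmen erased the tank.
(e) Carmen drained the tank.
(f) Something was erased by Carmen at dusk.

(a) Entailed — every conjunct here is already in the original erasing event.
(b) Entailed — the original entails any weakening of itself; this just drops 'at dusk', 'in the office'.
(c) Entailed — every conjunct here is already in the original erasing event.
(d) Not entailed — Carmen erased the contract, not the tank; the tank belongs to the draining event.
(e) Not entailed — 'was draining' is progressive on an accomplishment; it does not entail the completed 'drained'.
(f) Entailed — dropping 'in the office', 'with a mallet' and generalizing the patient leaves a sub-description the original still satisfies.

(a), (b), (c), (f)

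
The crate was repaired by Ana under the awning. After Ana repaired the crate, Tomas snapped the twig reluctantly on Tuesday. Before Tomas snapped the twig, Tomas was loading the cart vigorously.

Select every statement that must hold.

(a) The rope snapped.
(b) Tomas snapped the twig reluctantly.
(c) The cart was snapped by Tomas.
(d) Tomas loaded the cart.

(b)

(a) Not entailed — the twig is what snapped, not the rope.
(b) Entailed — the original entails any weakening of itself; this just drops 'on Tuesday'.
(c) Not entailed — Tomas snapped the twig, not the cart; the cart belongs to the loading event.
(d) Not entailed — 'was loading' is progressive on an accomplishment; it does not entail the completed 'loaded'.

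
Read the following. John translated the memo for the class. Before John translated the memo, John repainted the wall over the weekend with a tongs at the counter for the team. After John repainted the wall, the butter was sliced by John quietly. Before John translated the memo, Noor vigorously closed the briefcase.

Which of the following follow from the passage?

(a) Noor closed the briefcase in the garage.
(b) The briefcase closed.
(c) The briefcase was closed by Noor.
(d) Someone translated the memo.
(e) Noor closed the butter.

(a) Not entailed — 'in the garage' adds information not in the original event.
(b) Entailed — 'Noor closed the briefcase' is causative; it entails the inchoative 'the briefcase closed'.
(c) Entailed — the original entails any weakening of itself; this just drops 'vigorously'.
(d) Entailed — this follows by dropping conjuncts from the translating event's description.
(e) Not entailed — Noor closed the briefcase, not the butter; the butter belongs to the slicing event.

(b), (c), (d)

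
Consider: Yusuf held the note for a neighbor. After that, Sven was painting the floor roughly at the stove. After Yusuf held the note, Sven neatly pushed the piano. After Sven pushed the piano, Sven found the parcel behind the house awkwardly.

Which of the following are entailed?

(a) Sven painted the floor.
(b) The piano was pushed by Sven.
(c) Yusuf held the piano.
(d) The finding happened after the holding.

(a) Not entailed — 'was painting' is progressive on an accomplishment; it does not entail the completed 'painted'.
(b) Entailed — this follows by dropping conjuncts from the pushing event's description.
(c) Not entailed — Yusuf held the note, not the piano; the piano belongs to the pushing event.
(d) Entailed — the narrative places the holding before the finding.

(b), (d)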